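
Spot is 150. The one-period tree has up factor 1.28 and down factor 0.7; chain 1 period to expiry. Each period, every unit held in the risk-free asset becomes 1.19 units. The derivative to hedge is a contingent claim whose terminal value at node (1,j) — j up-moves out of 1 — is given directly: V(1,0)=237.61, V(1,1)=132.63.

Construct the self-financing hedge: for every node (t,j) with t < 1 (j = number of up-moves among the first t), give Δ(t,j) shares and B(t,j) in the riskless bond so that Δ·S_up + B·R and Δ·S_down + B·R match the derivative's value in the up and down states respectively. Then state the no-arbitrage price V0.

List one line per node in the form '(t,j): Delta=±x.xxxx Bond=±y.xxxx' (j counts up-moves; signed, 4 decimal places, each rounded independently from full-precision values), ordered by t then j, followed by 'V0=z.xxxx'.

(0,0): Delta=-1.2067 Bond=306.1429
V0=125.1429

The replicating-portfolio and risk-neutral prices coincide; use p* = (1.19−0.7)/(1.28−0.7) = 0.8448 for the latter.
Terminal values V(1,·): V(1,0)=237.6100, V(1,1)=132.6300
(0,0): S=150.0000. Δ = (V_up−V_dn)/(S_up−S_dn) = (132.6300−237.6100)/(192.0000−105.0000) = -1.2067. V = [p*·132.6300 + (1−p*)·237.6100]/1.19 = 125.1429. B = V − Δ·S = 306.1429.
Root portfolio cost Δ·150+B reproduces V0=125.1429.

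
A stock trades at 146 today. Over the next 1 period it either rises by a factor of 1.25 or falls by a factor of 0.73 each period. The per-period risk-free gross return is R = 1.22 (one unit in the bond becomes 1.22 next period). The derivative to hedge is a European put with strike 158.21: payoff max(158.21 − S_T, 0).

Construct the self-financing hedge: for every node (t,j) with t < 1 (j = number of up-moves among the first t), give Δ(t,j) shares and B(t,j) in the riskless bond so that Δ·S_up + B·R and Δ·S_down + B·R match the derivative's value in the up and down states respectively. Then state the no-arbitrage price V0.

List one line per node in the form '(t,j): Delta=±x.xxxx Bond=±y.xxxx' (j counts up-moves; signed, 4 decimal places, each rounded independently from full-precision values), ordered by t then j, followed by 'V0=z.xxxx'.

Since d<R<u, set p* = (R−d)/(u−d) = 0.9423; price each node as the discounted p*-expectation of its children.
Payoff layer (t=1): V(1,0)=51.6300, V(1,1)=0.0000
  t=0,j=0: stock 146.0000 → up 182.5000 (V=0.0000), down 106.5800 (V=51.6300). Price 2.4415; hedge Δ=-0.6801, bond B=101.7300.
Each (Δ,B) replicates both successor values, so the strategy is self-financing and V0 is arbitrage-free.

(0,0): Delta=-0.6801 Bond=101.7300
V0=2.4415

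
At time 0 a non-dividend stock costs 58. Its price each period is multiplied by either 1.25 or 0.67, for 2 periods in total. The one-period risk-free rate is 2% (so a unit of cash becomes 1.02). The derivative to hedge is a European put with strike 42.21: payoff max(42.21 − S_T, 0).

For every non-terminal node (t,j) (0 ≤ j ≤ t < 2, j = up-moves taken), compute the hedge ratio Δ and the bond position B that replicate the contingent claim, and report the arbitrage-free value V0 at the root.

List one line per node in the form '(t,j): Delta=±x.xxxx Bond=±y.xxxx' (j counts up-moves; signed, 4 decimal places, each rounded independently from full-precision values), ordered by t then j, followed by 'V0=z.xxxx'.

(0,0): Delta=-0.1869 Bond=13.2860
(1,0): Delta=-0.7176 Bond=34.1739
(1,1): Delta=0.0000 Bond=0.0000
V0=2.4446

Under the risk-neutral measure, an up-move has probability p* = (R−d)/(u−d) = 0.6034 and values discount at R = 1.02.
Terminal values V(2,·): V(2,0)=16.1738, V(2,1)=0.0000, V(2,2)=0.0000
  t=1,j=0: stock 38.8600 → up 48.5750 (V=0.0000), down 26.0362 (V=16.1738). Price 6.2880; hedge Δ=-0.7176, bond B=34.1739.
  t=1,j=1: stock 72.5000 → up 90.6250 (V=0.0000), down 48.5750 (V=0.0000). Price 0.0000; hedge Δ=0.0000, bond B=0.0000.
  t=0,j=0: stock 58.0000 → up 72.5000 (V=0.0000), down 38.8600 (V=6.2880). Price 2.4446; hedge Δ=-0.1869, bond B=13.2860.
The time-0 hedge costs 2.4446, which is the no-arbitrage price.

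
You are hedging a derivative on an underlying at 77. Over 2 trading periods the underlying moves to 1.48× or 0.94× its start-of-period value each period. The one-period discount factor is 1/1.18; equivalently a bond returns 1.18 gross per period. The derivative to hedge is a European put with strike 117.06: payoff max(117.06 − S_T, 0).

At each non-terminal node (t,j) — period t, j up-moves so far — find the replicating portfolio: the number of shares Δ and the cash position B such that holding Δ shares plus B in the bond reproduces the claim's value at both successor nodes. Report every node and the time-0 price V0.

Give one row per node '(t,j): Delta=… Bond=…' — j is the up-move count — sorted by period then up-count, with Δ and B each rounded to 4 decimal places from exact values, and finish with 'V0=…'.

The replicating-portfolio and risk-neutral prices coincide; use p* = (1.18−0.94)/(1.48−0.94) = 0.4444 for the latter.
Payoff layer (t=2): V(2,0)=49.0228, V(2,1)=9.9376, V(2,2)=0.0000
(1,0): S=72.3800. Δ = (V_up−V_dn)/(S_up−S_dn) = (9.9376−49.0228)/(107.1224−68.0372) = -1.0000. V = [p*·9.9376 + (1−p*)·49.0228]/1.18 = 26.8234. B = V − Δ·S = 99.2034.
(1,1): S=113.9600. Δ = (V_up−V_dn)/(S_up−S_dn) = (0.0000−9.9376)/(168.6608−107.1224) = -0.1615. V = [p*·0.0000 + (1−p*)·9.9376]/1.18 = 4.6787. B = V − Δ·S = 23.0817.
(0,0): S=77.0000. Δ = (V_up−V_dn)/(S_up−S_dn) = (4.6787−26.8234)/(113.9600−72.3800) = -0.5326. V = [p*·4.6787 + (1−p*)·26.8234]/1.18 = 14.3909. B = V − Δ·S = 55.3996.
Root portfolio cost Δ·77+B reproduces V0=14.3909.

(0,0): Delta=-0.5326 Bond=55.3996
(1,0): Delta=-1.0000 Bond=99.2034
(1,1): Delta=-0.1615 Bond=23.0817
V0=14.3909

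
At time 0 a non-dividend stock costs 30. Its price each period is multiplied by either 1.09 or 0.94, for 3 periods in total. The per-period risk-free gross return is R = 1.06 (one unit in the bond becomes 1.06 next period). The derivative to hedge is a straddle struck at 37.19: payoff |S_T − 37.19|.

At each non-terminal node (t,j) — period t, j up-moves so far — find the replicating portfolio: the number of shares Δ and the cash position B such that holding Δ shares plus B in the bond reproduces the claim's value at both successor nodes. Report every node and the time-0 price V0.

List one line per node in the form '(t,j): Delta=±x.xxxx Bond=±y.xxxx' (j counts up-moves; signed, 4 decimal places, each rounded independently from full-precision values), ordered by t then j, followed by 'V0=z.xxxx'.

Risk-neutral probability p* = (R−d)/(u−d) = (1.06−0.94)/(1.09−0.94) = 0.8000.
Terminal values V(3,·): V(3,0)=12.2725, V(3,1)=8.2963, V(3,2)=3.6856, V(3,3)=1.6609
  t=2,j=0: stock 26.5080 → up 28.8937 (V=8.2963), down 24.9175 (V=12.2725). Price 8.5769; hedge Δ=-1.0000, bond B=35.0849.
  t=2,j=1: stock 30.7380 → up 33.5044 (V=3.6856), down 28.8937 (V=8.2963). Price 4.3469; hedge Δ=-1.0000, bond B=35.0849.
  t=2,j=2: stock 35.6430 → up 38.8509 (V=1.6609), down 33.5044 (V=3.6856). Price 1.9489; hedge Δ=-0.3787, bond B=15.4469.
  t=1,j=0: stock 28.2000 → up 30.7380 (V=4.3469), down 26.5080 (V=8.5769). Price 4.8990; hedge Δ=-1.0000, bond B=33.0990.
  t=1,j=1: stock 32.7000 → up 35.6430 (V=1.9489), down 30.7380 (V=4.3469). Price 2.2910; hedge Δ=-0.4889, bond B=18.2779.
  t=0,j=0: stock 30.0000 → up 32.7000 (V=2.2910), down 28.2000 (V=4.8990). Price 2.6534; hedge Δ=-0.5795, bond B=20.0397.
Each (Δ,B) replicates both successor values, so the strategy is self-financing and V0 is arbitrage-free.

(0,0): Delta=-0.5795 Bond=20.0397
(1,0): Delta=-1.0000 Bond=33.0990
(1,1): Delta=-0.4889 Bond=18.2779
(2,0): Delta=-1.0000 Bond=35.0849
(2,1): Delta=-1.0000 Bond=35.0849
(2,2): Delta=-0.3787 Bond=15.4469
V0=2.6534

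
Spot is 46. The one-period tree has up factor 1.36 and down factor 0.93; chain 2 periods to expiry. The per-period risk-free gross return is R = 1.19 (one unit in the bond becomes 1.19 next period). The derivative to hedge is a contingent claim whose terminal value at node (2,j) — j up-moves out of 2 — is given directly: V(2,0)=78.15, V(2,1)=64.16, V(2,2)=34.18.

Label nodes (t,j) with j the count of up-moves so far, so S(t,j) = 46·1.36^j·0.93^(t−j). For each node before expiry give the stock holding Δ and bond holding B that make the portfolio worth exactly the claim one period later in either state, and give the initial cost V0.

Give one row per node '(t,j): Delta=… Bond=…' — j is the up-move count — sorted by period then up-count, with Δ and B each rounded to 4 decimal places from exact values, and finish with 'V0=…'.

Under the risk-neutral measure, an up-move has probability p* = (R−d)/(u−d) = 0.6047 and values discount at R = 1.19.
Payoff layer (t=2): V(2,0)=78.1500, V(2,1)=64.1600, V(2,2)=34.1800
Node (1,0) S=42.7800: V=(p*·64.1600+(1−p*)·78.1500)/1.19=58.5638; Δ=(64.1600−78.1500)/(58.1808−39.7854)=-0.7605; B=V−Δ·S=91.0987
Node (1,1) S=62.5600: V=(p*·34.1800+(1−p*)·64.1600)/1.19=38.6828; Δ=(34.1800−64.1600)/(85.0816−58.1808)=-1.1145; B=V−Δ·S=108.4038
Node (0,0) S=46.0000: V=(p*·38.6828+(1−p*)·58.5638)/1.19=39.1116; Δ=(38.6828−58.5638)/(62.5600−42.7800)=-1.0051; B=V−Δ·S=85.3464
Root portfolio cost Δ·46+B reproduces V0=39.1116.

(0,0): Delta=-1.0051 Bond=85.3464
(1,0): Delta=-0.7605 Bond=91.0987
(1,1): Delta=-1.1145 Bond=108.4038
V0=39.1116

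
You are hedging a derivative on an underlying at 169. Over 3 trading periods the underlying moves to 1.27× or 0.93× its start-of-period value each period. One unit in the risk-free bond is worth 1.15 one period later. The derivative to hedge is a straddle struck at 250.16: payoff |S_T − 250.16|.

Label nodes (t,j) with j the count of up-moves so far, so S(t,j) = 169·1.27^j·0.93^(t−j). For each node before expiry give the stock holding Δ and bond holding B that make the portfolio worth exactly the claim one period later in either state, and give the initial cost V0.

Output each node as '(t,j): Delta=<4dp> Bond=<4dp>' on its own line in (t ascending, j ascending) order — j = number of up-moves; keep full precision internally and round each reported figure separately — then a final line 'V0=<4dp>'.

(0,0): Delta=0.0614 Bond=21.2635
(1,0): Delta=-0.9297 Bond=180.2184
(1,1): Delta=0.4572 Bond=-60.5099
(2,0): Delta=-1.0000 Bond=217.5304
(2,1): Delta=-0.9016 Bond=201.6444
(2,2): Delta=1.0000 Bond=-217.5304
V0=31.6381

Risk-neutral probability p* = (R−d)/(u−d) = (1.15−0.93)/(1.27−0.93) = 0.6471.
Terminal values V(3,·): V(3,0)=114.2237, V(3,1)=64.5265, V(3,2)=3.3395, V(3,3)=96.0167
Node (2,0) S=146.1681: V=(p*·64.5265+(1−p*)·114.2237)/1.15=71.3623; Δ=(64.5265−114.2237)/(185.6335−135.9363)=-1.0000; B=V−Δ·S=217.5304
Node (2,1) S=199.6059: V=(p*·3.3395+(1−p*)·64.5265)/1.15=21.6825; Δ=(3.3395−64.5265)/(253.4995−185.6335)=-0.9016; B=V−Δ·S=201.6444
Node (2,2) S=272.5801: V=(p*·96.0167+(1−p*)·3.3395)/1.15=55.0497; Δ=(96.0167−3.3395)/(346.1767−253.4995)=1.0000; B=V−Δ·S=-217.5304
Node (1,0) S=157.1700: V=(p*·21.6825+(1−p*)·71.3623)/1.15=34.1014; Δ=(21.6825−71.3623)/(199.6059−146.1681)=-0.9297; B=V−Δ·S=180.2184
Node (1,1) S=214.6300: V=(p*·55.0497+(1−p*)·21.6825)/1.15=37.6287; Δ=(55.0497−21.6825)/(272.5801−199.6059)=0.4572; B=V−Δ·S=-60.5099
Node (0,0) S=169.0000: V=(p*·37.6287+(1−p*)·34.1014)/1.15=31.6381; Δ=(37.6287−34.1014)/(214.6300−157.1700)=0.0614; B=V−Δ·S=21.2635
The time-0 hedge costs 31.6381, which is the no-arbitrage price.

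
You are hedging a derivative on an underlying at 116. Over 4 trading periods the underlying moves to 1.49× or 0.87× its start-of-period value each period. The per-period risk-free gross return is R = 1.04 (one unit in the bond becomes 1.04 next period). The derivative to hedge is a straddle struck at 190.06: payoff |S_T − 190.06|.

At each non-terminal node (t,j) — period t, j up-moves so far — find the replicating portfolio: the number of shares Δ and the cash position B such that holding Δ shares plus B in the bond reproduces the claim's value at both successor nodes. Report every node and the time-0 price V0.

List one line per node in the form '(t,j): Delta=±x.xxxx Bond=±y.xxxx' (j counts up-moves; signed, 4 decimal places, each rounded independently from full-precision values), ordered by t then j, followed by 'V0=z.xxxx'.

Under the risk-neutral measure, an up-move has probability p* = (R−d)/(u−d) = 0.2742 and values discount at R = 1.04.
Terminal payoffs: V(4,0)=123.6039, V(4,1)=76.2443, V(4,2)=4.8657, V(4,3)=143.7782, V(4,4)=381.6859
(3,0): S=76.3863. Δ = (V_up−V_dn)/(S_up−S_dn) = (76.2443−123.6039)/(113.8157−66.4561) = -1.0000. V = [p*·76.2443 + (1−p*)·123.6039]/1.04 = 106.3637. B = V − Δ·S = 182.7500.
(3,1): S=130.8226. Δ = (V_up−V_dn)/(S_up−S_dn) = (4.8657−76.2443)/(194.9257−113.8157) = -0.8800. V = [p*·4.8657 + (1−p*)·76.2443]/1.04 = 54.4930. B = V − Δ·S = 169.6199.
(3,2): S=224.0525. Δ = (V_up−V_dn)/(S_up−S_dn) = (143.7782−4.8657)/(333.8382−194.9257) = 1.0000. V = [p*·143.7782 + (1−p*)·4.8657]/1.04 = 41.3025. B = V − Δ·S = -182.7500.
(3,3): S=383.7221. Δ = (V_up−V_dn)/(S_up−S_dn) = (381.6859−143.7782)/(571.7459−333.8382) = 1.0000. V = [p*·381.6859 + (1−p*)·143.7782]/1.04 = 200.9721. B = V − Δ·S = -182.7500.
(2,0): S=87.8004. Δ = (V_up−V_dn)/(S_up−S_dn) = (54.4930−106.3637)/(130.8226−76.3863) = -0.9529. V = [p*·54.4930 + (1−p*)·106.3637]/1.04 = 88.5972. B = V − Δ·S = 172.2594.
(2,1): S=150.3708. Δ = (V_up−V_dn)/(S_up−S_dn) = (41.3025−54.4930)/(224.0525−130.8226) = -0.1415. V = [p*·41.3025 + (1−p*)·54.4930]/1.04 = 48.9195. B = V − Δ·S = 70.1946.
(2,2): S=257.5316. Δ = (V_up−V_dn)/(S_up−S_dn) = (200.9721−41.3025)/(383.7221−224.0525) = 1.0000. V = [p*·200.9721 + (1−p*)·41.3025]/1.04 = 81.8104. B = V − Δ·S = -175.7212.
(1,0): S=100.9200. Δ = (V_up−V_dn)/(S_up−S_dn) = (48.9195−88.5972)/(150.3708−87.8004) = -0.6341. V = [p*·48.9195 + (1−p*)·88.5972]/1.04 = 74.7287. B = V − Δ·S = 138.7249.
(1,1): S=172.8400. Δ = (V_up−V_dn)/(S_up−S_dn) = (81.8104−48.9195)/(257.5316−150.3708) = 0.3069. V = [p*·81.8104 + (1−p*)·48.9195]/1.04 = 55.7096. B = V − Δ·S = 2.6597.
(0,0): S=116.0000. Δ = (V_up−V_dn)/(S_up−S_dn) = (55.7096−74.7287)/(172.8400−100.9200) = -0.2644. V = [p*·55.7096 + (1−p*)·74.7287]/1.04 = 66.8402. B = V − Δ·S = 97.5161.
Each (Δ,B) replicates both successor values, so the strategy is self-financing and V0 is arbitrage-free.

(0,0): Delta=-0.2644 Bond=97.5161
(1,0): Delta=-0.6341 Bond=138.7249
(1,1): Delta=0.3069 Bond=2.6597
(2,0): Delta=-0.9529 Bond=172.2594
(2,1): Delta=-0.1415 Bond=70.1946
(2,2): Delta=1.0000 Bond=-175.7212
(3,0): Delta=-1.0000 Bond=182.7500
(3,1): Delta=-0.8800 Bond=169.6199
(3,2): Delta=1.0000 Bond=-182.7500
(3,3): Delta=1.0000 Bond=-182.7500
V0=66.8402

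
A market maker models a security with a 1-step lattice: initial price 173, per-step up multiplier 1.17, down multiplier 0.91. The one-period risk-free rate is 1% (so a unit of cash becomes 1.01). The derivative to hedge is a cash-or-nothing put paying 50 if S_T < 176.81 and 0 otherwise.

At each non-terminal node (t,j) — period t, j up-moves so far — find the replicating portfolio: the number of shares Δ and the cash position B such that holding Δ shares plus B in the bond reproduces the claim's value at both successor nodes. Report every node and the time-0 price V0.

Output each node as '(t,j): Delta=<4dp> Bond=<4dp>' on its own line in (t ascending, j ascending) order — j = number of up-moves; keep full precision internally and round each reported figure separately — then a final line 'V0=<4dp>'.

No-arbitrage ⇒ martingale measure with p* = (R−d)/(u−d) = 0.3846.
Payoff layer (t=1): V(1,0)=50.0000, V(1,1)=0.0000
Node (0,0) S=173.0000: V=(p*·0.0000+(1−p*)·50.0000)/1.01=30.4646; Δ=(0.0000−50.0000)/(202.4100−157.4300)=-1.1116; B=V−Δ·S=222.7723
Self-financing check: at every node Δ·S+B equals the discounted successor values.

(0,0): Delta=-1.1116 Bond=222.7723
V0=30.4646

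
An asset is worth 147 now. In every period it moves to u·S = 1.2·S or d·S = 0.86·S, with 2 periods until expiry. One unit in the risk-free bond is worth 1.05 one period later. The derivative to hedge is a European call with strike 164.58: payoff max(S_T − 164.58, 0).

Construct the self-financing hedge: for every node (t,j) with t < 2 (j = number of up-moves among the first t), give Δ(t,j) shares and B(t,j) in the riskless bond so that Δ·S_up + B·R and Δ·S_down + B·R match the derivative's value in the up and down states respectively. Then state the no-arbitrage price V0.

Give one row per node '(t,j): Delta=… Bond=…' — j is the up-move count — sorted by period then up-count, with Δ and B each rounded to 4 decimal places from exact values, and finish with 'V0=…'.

Under the risk-neutral measure, an up-move has probability p* = (R−d)/(u−d) = 0.5588 and values discount at R = 1.05.
Payoff layer (t=2): V(2,0)=0.0000, V(2,1)=0.0000, V(2,2)=47.1000
(1,0): S=126.4200. Δ = (V_up−V_dn)/(S_up−S_dn) = (0.0000−0.0000)/(151.7040−108.7212) = 0.0000. V = [p*·0.0000 + (1−p*)·0.0000]/1.05 = 0.0000. B = V − Δ·S = 0.0000.
(1,1): S=176.4000. Δ = (V_up−V_dn)/(S_up−S_dn) = (47.1000−0.0000)/(211.6800−151.7040) = 0.7853. V = [p*·47.1000 + (1−p*)·0.0000]/1.05 = 25.0672. B = V − Δ·S = -113.4622.
(0,0): S=147.0000. Δ = (V_up−V_dn)/(S_up−S_dn) = (25.0672−0.0000)/(176.4000−126.4200) = 0.5015. V = [p*·25.0672 + (1−p*)·0.0000]/1.05 = 13.3411. B = V − Δ·S = -60.3860.
Root portfolio cost Δ·147+B reproduces V0=13.3411.

(0,0): Delta=0.5015 Bond=-60.3860
(1,0): Delta=0.0000 Bond=0.0000
(1,1): Delta=0.7853 Bond=-113.4622
V0=13.3411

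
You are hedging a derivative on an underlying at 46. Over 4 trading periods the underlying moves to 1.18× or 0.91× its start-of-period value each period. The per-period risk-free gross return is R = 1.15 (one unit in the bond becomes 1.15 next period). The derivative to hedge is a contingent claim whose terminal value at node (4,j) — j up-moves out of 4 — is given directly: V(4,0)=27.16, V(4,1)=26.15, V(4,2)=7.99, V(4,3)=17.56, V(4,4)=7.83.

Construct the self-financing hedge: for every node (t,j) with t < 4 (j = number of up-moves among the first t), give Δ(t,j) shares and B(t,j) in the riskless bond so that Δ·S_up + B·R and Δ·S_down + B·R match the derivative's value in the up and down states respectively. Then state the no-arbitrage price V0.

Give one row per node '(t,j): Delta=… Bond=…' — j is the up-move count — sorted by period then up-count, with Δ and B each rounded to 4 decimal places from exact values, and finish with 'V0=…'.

No-arbitrage ⇒ martingale measure with p* = (R−d)/(u−d) = 0.8889.
At expiry t=4: V(4,0)=27.1600, V(4,1)=26.1500, V(4,2)=7.9900, V(4,3)=17.5600, V(4,4)=7.8300
  t=3,j=0: stock 34.6643 → up 40.9038 (V=26.1500), down 31.5445 (V=27.1600). Price 22.8367; hedge Δ=-0.1079, bond B=26.5775.
  t=3,j=1: stock 44.9493 → up 53.0401 (V=7.9900), down 40.9038 (V=26.1500). Price 8.7024; hedge Δ=-1.4963, bond B=75.9617.
  t=3,j=2: stock 58.2859 → up 68.7773 (V=17.5600), down 53.0401 (V=7.9900). Price 14.3449; hedge Δ=0.6081, bond B=-21.0995.
  t=3,j=3: stock 75.5795 → up 89.1838 (V=7.8300), down 68.7773 (V=17.5600). Price 7.7488; hedge Δ=-0.4768, bond B=43.7858.
  t=2,j=0: stock 38.0926 → up 44.9493 (V=8.7024), down 34.6643 (V=22.8367). Price 8.9330; hedge Δ=-1.3743, bond B=61.2822.
  t=2,j=1: stock 49.3948 → up 58.2859 (V=14.3449), down 44.9493 (V=8.7024). Price 11.9287; hedge Δ=0.4231, bond B=-8.9695.
  t=2,j=2: stock 64.0504 → up 75.5795 (V=7.7488), down 58.2859 (V=14.3449). Price 7.3754; hedge Δ=-0.3814, bond B=31.8055.
  t=1,j=0: stock 41.8600 → up 49.3948 (V=11.9287), down 38.0926 (V=8.9330). Price 10.0833; hedge Δ=0.2651, bond B=-1.0120.
  t=1,j=1: stock 54.2800 → up 64.0504 (V=7.3754), down 49.3948 (V=11.9287). Price 6.8533; hedge Δ=-0.3107, bond B=23.7174.
  t=0,j=0: stock 46.0000 → up 54.2800 (V=6.8533), down 41.8600 (V=10.0833). Price 6.2715; hedge Δ=-0.2601, bond B=18.2345.
Check: Δ(0,0)·S0 + B(0,0) = 6.2715 = V0.

(0,0): Delta=-0.2601 Bond=18.2345
(1,0): Delta=0.2651 Bond=-1.0120
(1,1): Delta=-0.3107 Bond=23.7174
(2,0): Delta=-1.3743 Bond=61.2822
(2,1): Delta=0.4231 Bond=-8.9695
(2,2): Delta=-0.3814 Bond=31.8055
(3,0): Delta=-0.1079 Bond=26.5775
(3,1): Delta=-1.4963 Bond=75.9617
(3,2): Delta=0.6081 Bond=-21.0995
(3,3): Delta=-0.4768 Bond=43.7858
V0=6.2715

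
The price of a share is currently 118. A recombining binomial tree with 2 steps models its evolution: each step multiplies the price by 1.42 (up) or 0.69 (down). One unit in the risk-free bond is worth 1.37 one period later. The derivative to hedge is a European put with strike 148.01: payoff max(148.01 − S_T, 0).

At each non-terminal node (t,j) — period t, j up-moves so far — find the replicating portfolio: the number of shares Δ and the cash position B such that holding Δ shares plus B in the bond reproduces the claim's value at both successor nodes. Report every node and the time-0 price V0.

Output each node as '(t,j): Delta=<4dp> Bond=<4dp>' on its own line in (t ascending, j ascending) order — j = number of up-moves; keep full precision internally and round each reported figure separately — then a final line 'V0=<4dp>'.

(0,0): Delta=-0.2902 Bond=36.6743
(1,0): Delta=-1.0000 Bond=108.0365
(1,1): Delta=-0.2648 Bond=45.9943
V0=2.4319

Since d<R<u, set p* = (R−d)/(u−d) = 0.9315; price each node as the discounted p*-expectation of its children.
Payoff layer (t=2): V(2,0)=91.8302, V(2,1)=32.3936, V(2,2)=0.0000
Node (1,0) S=81.4200: V=(p*·32.3936+(1−p*)·91.8302)/1.37=26.6165; Δ=(32.3936−91.8302)/(115.6164−56.1798)=-1.0000; B=V−Δ·S=108.0365
Node (1,1) S=167.5600: V=(p*·0.0000+(1−p*)·32.3936)/1.37=1.6195; Δ=(0.0000−32.3936)/(237.9352−115.6164)=-0.2648; B=V−Δ·S=45.9943
Node (0,0) S=118.0000: V=(p*·1.6195+(1−p*)·26.6165)/1.37=2.4319; Δ=(1.6195−26.6165)/(167.5600−81.4200)=-0.2902; B=V−Δ·S=36.6743
Check: Δ(0,0)·S0 + B(0,0) = 2.4319 = V0.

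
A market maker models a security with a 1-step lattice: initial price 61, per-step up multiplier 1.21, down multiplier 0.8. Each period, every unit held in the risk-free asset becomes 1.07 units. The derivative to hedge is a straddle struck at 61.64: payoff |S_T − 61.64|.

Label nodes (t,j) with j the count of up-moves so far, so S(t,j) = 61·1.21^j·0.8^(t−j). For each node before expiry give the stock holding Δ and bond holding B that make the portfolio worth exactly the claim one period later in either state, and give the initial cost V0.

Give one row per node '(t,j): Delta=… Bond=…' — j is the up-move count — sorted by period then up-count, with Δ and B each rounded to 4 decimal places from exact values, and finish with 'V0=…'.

Under the risk-neutral measure, an up-move has probability p* = (R−d)/(u−d) = 0.6585 and values discount at R = 1.07.
At expiry t=1: V(1,0)=12.8400, V(1,1)=12.1700
Node (0,0) S=61.0000: V=(p*·12.1700+(1−p*)·12.8400)/1.07=11.5876; Δ=(12.1700−12.8400)/(73.8100−48.8000)=-0.0268; B=V−Δ·S=13.2218
Self-financing check: at every node Δ·S+B equals the discounted successor values.

(0,0): Delta=-0.0268 Bond=13.2218
V0=11.5876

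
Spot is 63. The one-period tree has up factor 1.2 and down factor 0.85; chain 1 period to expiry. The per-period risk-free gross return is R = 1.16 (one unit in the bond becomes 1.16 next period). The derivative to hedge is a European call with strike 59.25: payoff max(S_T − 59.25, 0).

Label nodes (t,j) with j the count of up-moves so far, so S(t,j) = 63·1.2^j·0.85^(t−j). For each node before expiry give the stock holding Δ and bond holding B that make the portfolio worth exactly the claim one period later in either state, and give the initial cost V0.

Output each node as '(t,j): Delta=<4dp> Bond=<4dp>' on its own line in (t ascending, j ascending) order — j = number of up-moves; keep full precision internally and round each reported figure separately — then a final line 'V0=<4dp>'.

(0,0): Delta=0.7415 Bond=-34.2303
V0=12.4840

Risk-neutral probability p* = (R−d)/(u−d) = (1.16−0.85)/(1.2−0.85) = 0.8857.
Payoff layer (t=1): V(1,0)=0.0000, V(1,1)=16.3500
  t=0,j=0: stock 63.0000 → up 75.6000 (V=16.3500), down 53.5500 (V=0.0000). Price 12.4840; hedge Δ=0.7415, bond B=-34.2303.
Each (Δ,B) replicates both successor values, so the strategy is self-financing and V0 is arbitrage-free.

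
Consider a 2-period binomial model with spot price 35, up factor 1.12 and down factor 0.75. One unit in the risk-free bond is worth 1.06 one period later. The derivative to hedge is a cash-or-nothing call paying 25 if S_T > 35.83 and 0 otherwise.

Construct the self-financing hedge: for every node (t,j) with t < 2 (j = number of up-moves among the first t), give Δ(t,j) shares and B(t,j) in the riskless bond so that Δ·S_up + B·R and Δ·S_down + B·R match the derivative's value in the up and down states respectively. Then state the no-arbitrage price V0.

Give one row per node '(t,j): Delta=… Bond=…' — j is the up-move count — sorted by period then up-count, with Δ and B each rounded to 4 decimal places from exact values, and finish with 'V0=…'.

No-arbitrage ⇒ martingale measure with p* = (R−d)/(u−d) = 0.8378.
At expiry t=2: V(2,0)=0.0000, V(2,1)=0.0000, V(2,2)=25.0000
Node (1,0) S=26.2500: V=(p*·0.0000+(1−p*)·0.0000)/1.06=0.0000; Δ=(0.0000−0.0000)/(29.4000−19.6875)=0.0000; B=V−Δ·S=0.0000
Node (1,1) S=39.2000: V=(p*·25.0000+(1−p*)·0.0000)/1.06=19.7603; Δ=(25.0000−0.0000)/(43.9040−29.4000)=1.7237; B=V−Δ·S=-47.8072
Node (0,0) S=35.0000: V=(p*·19.7603+(1−p*)·0.0000)/1.06=15.6188; Δ=(19.7603−0.0000)/(39.2000−26.2500)=1.5259; B=V−Δ·S=-37.7875
Root portfolio cost Δ·35+B reproduces V0=15.6188.

(0,0): Delta=1.5259 Bond=-37.7875
(1,0): Delta=0.0000 Bond=0.0000
(1,1): Delta=1.7237 Bond=-47.8072
V0=15.6188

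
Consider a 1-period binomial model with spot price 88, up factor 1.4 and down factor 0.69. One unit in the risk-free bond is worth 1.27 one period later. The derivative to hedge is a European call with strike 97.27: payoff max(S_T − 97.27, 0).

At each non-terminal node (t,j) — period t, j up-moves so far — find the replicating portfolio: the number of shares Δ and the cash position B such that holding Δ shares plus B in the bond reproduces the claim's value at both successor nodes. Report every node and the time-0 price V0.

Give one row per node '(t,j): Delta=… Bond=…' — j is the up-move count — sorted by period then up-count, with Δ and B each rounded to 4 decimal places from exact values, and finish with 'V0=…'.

(0,0): Delta=0.4150 Bond=-19.8422
V0=16.6789

Since d<R<u, set p* = (R−d)/(u−d) = 0.8169; price each node as the discounted p*-expectation of its children.
Payoff layer (t=1): V(1,0)=0.0000, V(1,1)=25.9300
  t=0,j=0: stock 88.0000 → up 123.2000 (V=25.9300), down 60.7200 (V=0.0000). Price 16.6789; hedge Δ=0.4150, bond B=-19.8422.
Self-financing check: at every node Δ·S+B equals the discounted successor values.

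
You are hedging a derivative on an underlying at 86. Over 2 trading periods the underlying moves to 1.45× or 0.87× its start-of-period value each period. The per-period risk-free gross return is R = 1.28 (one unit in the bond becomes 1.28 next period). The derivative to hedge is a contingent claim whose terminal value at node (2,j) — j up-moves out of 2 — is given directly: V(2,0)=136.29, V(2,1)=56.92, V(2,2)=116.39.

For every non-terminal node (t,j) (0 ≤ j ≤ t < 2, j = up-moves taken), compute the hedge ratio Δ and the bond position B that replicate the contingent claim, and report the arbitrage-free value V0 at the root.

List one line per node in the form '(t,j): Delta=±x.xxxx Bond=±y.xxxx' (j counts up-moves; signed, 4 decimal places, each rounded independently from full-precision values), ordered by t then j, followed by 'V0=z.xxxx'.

Risk-neutral probability p* = (R−d)/(u−d) = (1.28−0.87)/(1.45−0.87) = 0.7069.
Terminal values V(2,·): V(2,0)=136.2900, V(2,1)=56.9200, V(2,2)=116.3900
(1,0): S=74.8200. Δ = (V_up−V_dn)/(S_up−S_dn) = (56.9200−136.2900)/(108.4890−65.0934) = -1.8290. V = [p*·56.9200 + (1−p*)·136.2900]/1.28 = 62.6435. B = V − Δ·S = 199.4883.
(1,1): S=124.7000. Δ = (V_up−V_dn)/(S_up−S_dn) = (116.3900−56.9200)/(180.8150−108.4890) = 0.8222. V = [p*·116.3900 + (1−p*)·56.9200]/1.28 = 77.3118. B = V − Δ·S = -25.2227.
(0,0): S=86.0000. Δ = (V_up−V_dn)/(S_up−S_dn) = (77.3118−62.6435)/(124.7000−74.8200) = 0.2941. V = [p*·77.3118 + (1−p*)·62.6435]/1.28 = 57.0410. B = V − Δ·S = 31.7507.
Self-financing check: at every node Δ·S+B equals the discounted successor values.

(0,0): Delta=0.2941 Bond=31.7507
(1,0): Delta=-1.8290 Bond=199.4883
(1,1): Delta=0.8222 Bond=-25.2227
V0=57.0410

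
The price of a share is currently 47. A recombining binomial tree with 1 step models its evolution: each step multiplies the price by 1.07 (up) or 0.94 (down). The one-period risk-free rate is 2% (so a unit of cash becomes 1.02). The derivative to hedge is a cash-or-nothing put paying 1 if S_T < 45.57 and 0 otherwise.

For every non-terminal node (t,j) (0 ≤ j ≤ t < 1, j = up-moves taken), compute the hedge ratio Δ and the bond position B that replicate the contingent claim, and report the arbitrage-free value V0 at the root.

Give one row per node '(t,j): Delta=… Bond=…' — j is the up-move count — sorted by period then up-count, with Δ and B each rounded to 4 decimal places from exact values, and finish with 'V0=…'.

(0,0): Delta=-0.1637 Bond=8.0694
V0=0.3771

Risk-neutral probability p* = (R−d)/(u−d) = (1.02−0.94)/(1.07−0.94) = 0.6154.
Terminal payoffs: V(1,0)=1.0000, V(1,1)=0.0000
(0,0): S=47.0000. Δ = (V_up−V_dn)/(S_up−S_dn) = (0.0000−1.0000)/(50.2900−44.1800) = -0.1637. V = [p*·0.0000 + (1−p*)·1.0000]/1.02 = 0.3771. B = V − Δ·S = 8.0694.
Each (Δ,B) replicates both successor values, so the strategy is self-financing and V0 is arbitrage-free.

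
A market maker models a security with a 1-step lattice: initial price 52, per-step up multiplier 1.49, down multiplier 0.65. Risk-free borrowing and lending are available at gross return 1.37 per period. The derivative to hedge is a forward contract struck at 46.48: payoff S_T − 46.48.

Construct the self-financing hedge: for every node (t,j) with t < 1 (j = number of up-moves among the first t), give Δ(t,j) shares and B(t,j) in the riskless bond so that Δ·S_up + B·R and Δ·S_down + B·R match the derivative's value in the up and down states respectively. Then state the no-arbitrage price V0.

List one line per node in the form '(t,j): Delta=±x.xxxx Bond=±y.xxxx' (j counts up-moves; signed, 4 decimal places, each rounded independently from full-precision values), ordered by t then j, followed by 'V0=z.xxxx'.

(0,0): Delta=1.0000 Bond=-33.9270
V0=18.0730

No-arbitrage ⇒ martingale measure with p* = (R−d)/(u−d) = 0.8571.
Terminal payoffs: V(1,0)=-12.6800, V(1,1)=31.0000
(0,0): S=52.0000. Δ = (V_up−V_dn)/(S_up−S_dn) = (31.0000−-12.6800)/(77.4800−33.8000) = 1.0000. V = [p*·31.0000 + (1−p*)·-12.6800]/1.37 = 18.0730. B = V − Δ·S = -33.9270.
Check: Δ(0,0)·S0 + B(0,0) = 18.0730 = V0.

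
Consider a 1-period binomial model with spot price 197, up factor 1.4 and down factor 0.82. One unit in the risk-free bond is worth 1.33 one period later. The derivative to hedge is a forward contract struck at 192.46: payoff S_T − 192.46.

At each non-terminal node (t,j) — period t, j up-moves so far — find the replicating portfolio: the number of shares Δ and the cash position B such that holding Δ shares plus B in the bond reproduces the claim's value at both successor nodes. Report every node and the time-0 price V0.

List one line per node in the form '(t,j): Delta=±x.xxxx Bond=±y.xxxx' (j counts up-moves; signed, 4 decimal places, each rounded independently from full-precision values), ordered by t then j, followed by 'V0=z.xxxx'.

(0,0): Delta=1.0000 Bond=-144.7068
V0=52.2932

The replicating-portfolio and risk-neutral prices coincide; use p* = (1.33−0.82)/(1.4−0.82) = 0.8793 for the latter.
At expiry t=1: V(1,0)=-30.9200, V(1,1)=83.3400
(0,0): S=197.0000. Δ = (V_up−V_dn)/(S_up−S_dn) = (83.3400−-30.9200)/(275.8000−161.5400) = 1.0000. V = [p*·83.3400 + (1−p*)·-30.9200]/1.33 = 52.2932. B = V − Δ·S = -144.7068.
Each (Δ,B) replicates both successor values, so the strategy is self-financing and V0 is arbitrage-free.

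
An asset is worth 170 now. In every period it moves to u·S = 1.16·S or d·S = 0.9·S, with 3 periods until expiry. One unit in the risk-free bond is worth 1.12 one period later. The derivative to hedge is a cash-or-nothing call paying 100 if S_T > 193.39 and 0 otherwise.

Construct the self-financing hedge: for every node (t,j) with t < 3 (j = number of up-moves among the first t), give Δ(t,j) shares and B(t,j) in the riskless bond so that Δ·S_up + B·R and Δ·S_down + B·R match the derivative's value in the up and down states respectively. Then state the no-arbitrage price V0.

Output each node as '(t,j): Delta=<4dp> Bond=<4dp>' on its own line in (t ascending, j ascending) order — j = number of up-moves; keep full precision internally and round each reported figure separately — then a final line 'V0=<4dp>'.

(0,0): Delta=0.4696 Bond=-13.1859
(1,0): Delta=1.8992 Bond=-233.4976
(1,1): Delta=0.2679 Bond=25.0008
(2,0): Delta=0.0000 Bond=0.0000
(2,1): Delta=2.1671 Bond=-309.0659
(2,2): Delta=0.0000 Bond=89.2857
V0=66.6423

No-arbitrage ⇒ martingale measure with p* = (R−d)/(u−d) = 0.8462.
Terminal values V(3,·): V(3,0)=0.0000, V(3,1)=0.0000, V(3,2)=100.0000, V(3,3)=100.0000
(2,0): S=137.7000. Δ = (V_up−V_dn)/(S_up−S_dn) = (0.0000−0.0000)/(159.7320−123.9300) = 0.0000. V = [p*·0.0000 + (1−p*)·0.0000]/1.12 = 0.0000. B = V − Δ·S = 0.0000.
(2,1): S=177.4800. Δ = (V_up−V_dn)/(S_up−S_dn) = (100.0000−0.0000)/(205.8768−159.7320) = 2.1671. V = [p*·100.0000 + (1−p*)·0.0000]/1.12 = 75.5495. B = V − Δ·S = -309.0659.
(2,2): S=228.7520. Δ = (V_up−V_dn)/(S_up−S_dn) = (100.0000−100.0000)/(265.3523−205.8768) = 0.0000. V = [p*·100.0000 + (1−p*)·100.0000]/1.12 = 89.2857. B = V − Δ·S = 89.2857.
(1,0): S=153.0000. Δ = (V_up−V_dn)/(S_up−S_dn) = (75.5495−0.0000)/(177.4800−137.7000) = 1.8992. V = [p*·75.5495 + (1−p*)·0.0000]/1.12 = 57.0772. B = V − Δ·S = -233.4976.
(1,1): S=197.2000. Δ = (V_up−V_dn)/(S_up−S_dn) = (89.2857−75.5495)/(228.7520−177.4800) = 0.2679. V = [p*·89.2857 + (1−p*)·75.5495]/1.12 = 77.8325. B = V − Δ·S = 25.0008.
(0,0): S=170.0000. Δ = (V_up−V_dn)/(S_up−S_dn) = (77.8325−57.0772)/(197.2000−153.0000) = 0.4696. V = [p*·77.8325 + (1−p*)·57.0772]/1.12 = 66.6423. B = V − Δ·S = -13.1859.
The time-0 hedge costs 66.6423, which is the no-arbitrage price.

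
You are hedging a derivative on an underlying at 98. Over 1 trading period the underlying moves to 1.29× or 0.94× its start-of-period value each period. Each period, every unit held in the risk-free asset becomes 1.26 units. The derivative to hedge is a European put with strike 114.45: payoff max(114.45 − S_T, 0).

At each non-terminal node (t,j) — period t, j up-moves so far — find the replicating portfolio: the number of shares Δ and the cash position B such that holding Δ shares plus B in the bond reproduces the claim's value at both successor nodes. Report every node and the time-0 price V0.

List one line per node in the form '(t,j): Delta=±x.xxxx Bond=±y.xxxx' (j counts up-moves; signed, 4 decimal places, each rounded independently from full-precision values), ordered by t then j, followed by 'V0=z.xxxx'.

(0,0): Delta=-0.6510 Bond=65.3190
V0=1.5190

Since d<R<u, set p* = (R−d)/(u−d) = 0.9143; price each node as the discounted p*-expectation of its children.
Payoff layer (t=1): V(1,0)=22.3300, V(1,1)=0.0000
  t=0,j=0: stock 98.0000 → up 126.4200 (V=0.0000), down 92.1200 (V=22.3300). Price 1.5190; hedge Δ=-0.6510, bond B=65.3190.
Root portfolio cost Δ·98+B reproduces V0=1.5190.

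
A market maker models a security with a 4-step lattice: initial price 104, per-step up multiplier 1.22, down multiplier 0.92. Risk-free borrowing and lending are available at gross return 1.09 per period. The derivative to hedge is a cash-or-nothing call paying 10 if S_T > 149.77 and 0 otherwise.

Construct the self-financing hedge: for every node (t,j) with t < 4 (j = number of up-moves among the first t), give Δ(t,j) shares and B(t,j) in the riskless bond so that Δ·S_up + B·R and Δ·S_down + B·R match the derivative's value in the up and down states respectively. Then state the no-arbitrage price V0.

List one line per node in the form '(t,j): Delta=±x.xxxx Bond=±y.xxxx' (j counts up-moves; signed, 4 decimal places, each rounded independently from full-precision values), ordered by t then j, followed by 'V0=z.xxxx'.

Since d<R<u, set p* = (R−d)/(u−d) = 0.5667; price each node as the discounted p*-expectation of its children.
Terminal payoffs: V(4,0)=0.0000, V(4,1)=0.0000, V(4,2)=0.0000, V(4,3)=10.0000, V(4,4)=10.0000
(3,0): S=80.9836. Δ = (V_up−V_dn)/(S_up−S_dn) = (0.0000−0.0000)/(98.7999−74.5049) = 0.0000. V = [p*·0.0000 + (1−p*)·0.0000]/1.09 = 0.0000. B = V − Δ·S = 0.0000.
(3,1): S=107.3912. Δ = (V_up−V_dn)/(S_up−S_dn) = (0.0000−0.0000)/(131.0173−98.7999) = 0.0000. V = [p*·0.0000 + (1−p*)·0.0000]/1.09 = 0.0000. B = V − Δ·S = 0.0000.
(3,2): S=142.4101. Δ = (V_up−V_dn)/(S_up−S_dn) = (10.0000−0.0000)/(173.7403−131.0173) = 0.2341. V = [p*·10.0000 + (1−p*)·0.0000]/1.09 = 5.1988. B = V − Δ·S = -28.1346.
(3,3): S=188.8482. Δ = (V_up−V_dn)/(S_up−S_dn) = (10.0000−10.0000)/(230.3948−173.7403) = 0.0000. V = [p*·10.0000 + (1−p*)·10.0000]/1.09 = 9.1743. B = V − Δ·S = 9.1743.
(2,0): S=88.0256. Δ = (V_up−V_dn)/(S_up−S_dn) = (0.0000−0.0000)/(107.3912−80.9836) = 0.0000. V = [p*·0.0000 + (1−p*)·0.0000]/1.09 = 0.0000. B = V − Δ·S = 0.0000.
(2,1): S=116.7296. Δ = (V_up−V_dn)/(S_up−S_dn) = (5.1988−0.0000)/(142.4101−107.3912) = 0.1485. V = [p*·5.1988 + (1−p*)·0.0000]/1.09 = 2.7027. B = V − Δ·S = -14.6265.
(2,2): S=154.7936. Δ = (V_up−V_dn)/(S_up−S_dn) = (9.1743−5.1988)/(188.8482−142.4101) = 0.0856. V = [p*·9.1743 + (1−p*)·5.1988]/1.09 = 6.8363. B = V − Δ·S = -6.4155.
(1,0): S=95.6800. Δ = (V_up−V_dn)/(S_up−S_dn) = (2.7027−0.0000)/(116.7296−88.0256) = 0.0942. V = [p*·2.7027 + (1−p*)·0.0000]/1.09 = 1.4051. B = V − Δ·S = -7.6040.
(1,1): S=126.8800. Δ = (V_up−V_dn)/(S_up−S_dn) = (6.8363−2.7027)/(154.7936−116.7296) = 0.1086. V = [p*·6.8363 + (1−p*)·2.7027]/1.09 = 4.6285. B = V − Δ·S = -9.1501.
(0,0): S=104.0000. Δ = (V_up−V_dn)/(S_up−S_dn) = (4.6285−1.4051)/(126.8800−95.6800) = 0.1033. V = [p*·4.6285 + (1−p*)·1.4051]/1.09 = 2.9649. B = V − Δ·S = -7.7799.
The time-0 hedge costs 2.9649, which is the no-arbitrage price.

(0,0): Delta=0.1033 Bond=-7.7799
(1,0): Delta=0.0942 Bond=-7.6040
(1,1): Delta=0.1086 Bond=-9.1501
(2,0): Delta=0.0000 Bond=0.0000
(2,1): Delta=0.1485 Bond=-14.6265
(2,2): Delta=0.0856 Bond=-6.4155
(3,0): Delta=0.0000 Bond=0.0000
(3,1): Delta=0.0000 Bond=0.0000
(3,2): Delta=0.2341 Bond=-28.1346
(3,3): Delta=0.0000 Bond=9.1743
V0=2.9649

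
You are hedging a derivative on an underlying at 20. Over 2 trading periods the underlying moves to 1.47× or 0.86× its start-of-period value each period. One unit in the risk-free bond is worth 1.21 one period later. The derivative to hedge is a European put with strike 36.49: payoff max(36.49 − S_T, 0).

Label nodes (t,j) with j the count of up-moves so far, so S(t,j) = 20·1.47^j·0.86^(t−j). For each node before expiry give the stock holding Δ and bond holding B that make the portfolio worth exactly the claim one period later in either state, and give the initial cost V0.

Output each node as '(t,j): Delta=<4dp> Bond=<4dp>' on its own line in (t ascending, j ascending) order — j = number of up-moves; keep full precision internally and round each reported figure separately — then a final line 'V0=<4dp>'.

Since d<R<u, set p* = (R−d)/(u−d) = 0.5738; price each node as the discounted p*-expectation of its children.
Terminal values V(2,·): V(2,0)=21.6980, V(2,1)=11.2060, V(2,2)=0.0000
(1,0): S=17.2000. Δ = (V_up−V_dn)/(S_up−S_dn) = (11.2060−21.6980)/(25.2840−14.7920) = -1.0000. V = [p*·11.2060 + (1−p*)·21.6980]/1.21 = 12.9570. B = V − Δ·S = 30.1570.
(1,1): S=29.4000. Δ = (V_up−V_dn)/(S_up−S_dn) = (0.0000−11.2060)/(43.2180−25.2840) = -0.6248. V = [p*·0.0000 + (1−p*)·11.2060]/1.21 = 3.9474. B = V − Δ·S = 22.3179.
(0,0): S=20.0000. Δ = (V_up−V_dn)/(S_up−S_dn) = (3.9474−12.9570)/(29.4000−17.2000) = -0.7385. V = [p*·3.9474 + (1−p*)·12.9570]/1.21 = 6.4360. B = V − Δ·S = 21.2059.
Self-financing check: at every node Δ·S+B equals the discounted successor values.

(0,0): Delta=-0.7385 Bond=21.2059
(1,0): Delta=-1.0000 Bond=30.1570
(1,1): Delta=-0.6248 Bond=22.3179
V0=6.4360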